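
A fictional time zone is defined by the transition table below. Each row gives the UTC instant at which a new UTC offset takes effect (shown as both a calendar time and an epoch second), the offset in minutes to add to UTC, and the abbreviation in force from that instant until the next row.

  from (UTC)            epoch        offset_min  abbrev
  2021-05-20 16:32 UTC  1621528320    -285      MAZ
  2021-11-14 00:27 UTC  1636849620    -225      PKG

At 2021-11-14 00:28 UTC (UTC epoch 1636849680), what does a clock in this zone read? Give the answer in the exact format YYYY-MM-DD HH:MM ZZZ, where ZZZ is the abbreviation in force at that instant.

Query: 2021-11-14 00:28 UTC
Rule 2/2 (PKG, -03:45): 2021-11-14 00:27 UTC ≤ query < +∞
0·60 + 28 - 225 = -197 min
-197 = -1·1440 + 1243; 1243 = 20·60 + 43 → 20:43, 2021-11-14 - 1 day = 2021-11-13
→ 2021-11-13 20:43 PKG

2021-11-13 20:43 PKG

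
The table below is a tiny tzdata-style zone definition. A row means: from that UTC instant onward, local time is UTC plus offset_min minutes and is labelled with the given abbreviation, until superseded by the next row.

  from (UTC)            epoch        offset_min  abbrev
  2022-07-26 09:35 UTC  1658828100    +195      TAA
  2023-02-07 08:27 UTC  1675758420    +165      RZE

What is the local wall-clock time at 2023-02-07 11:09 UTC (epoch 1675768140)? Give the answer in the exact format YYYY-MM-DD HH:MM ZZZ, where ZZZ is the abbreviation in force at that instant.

2023-02-07 13:54 RZE

Query: 2023-02-07 11:09 UTC
Rule 2/2 (RZE, +02:45): 2023-02-07 08:27 UTC ≤ query < +∞
11·60 + 9 + 165 = 834 min
834 = 0·1440 + 834; 834 = 13·60 + 54 → 13:54, same day
→ 2023-02-07 13:54 RZE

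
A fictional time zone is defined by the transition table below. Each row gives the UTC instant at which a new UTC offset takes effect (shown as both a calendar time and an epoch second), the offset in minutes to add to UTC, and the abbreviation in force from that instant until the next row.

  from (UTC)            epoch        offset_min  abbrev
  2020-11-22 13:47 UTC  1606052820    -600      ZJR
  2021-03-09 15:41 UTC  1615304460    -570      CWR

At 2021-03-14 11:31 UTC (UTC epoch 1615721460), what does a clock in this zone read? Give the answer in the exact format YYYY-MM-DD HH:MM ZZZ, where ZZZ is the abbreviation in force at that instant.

Query: 2021-03-14 11:31 UTC
Rule 2/2 (CWR, -09:30): 2021-03-09 15:41 UTC ≤ query < +∞
11·60 + 31 - 570 = 121 min
121 = 0·1440 + 121; 121 = 2·60 + 1 → 02:01, same day
→ 2021-03-14 02:01 CWR

2021-03-14 02:01 CWR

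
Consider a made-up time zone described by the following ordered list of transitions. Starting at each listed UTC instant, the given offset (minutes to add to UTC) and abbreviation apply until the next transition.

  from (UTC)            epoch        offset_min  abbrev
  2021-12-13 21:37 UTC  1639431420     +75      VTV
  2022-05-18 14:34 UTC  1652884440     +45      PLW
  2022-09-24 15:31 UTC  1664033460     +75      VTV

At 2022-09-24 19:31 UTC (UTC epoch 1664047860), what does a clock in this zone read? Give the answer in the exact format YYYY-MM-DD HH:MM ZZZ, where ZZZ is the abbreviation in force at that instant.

2022-09-24 20:46 VTV

Query: 2022-09-24 19:31 UTC
Rule 3/3 (VTV, +01:15): 2022-09-24 15:31 UTC ≤ query < +∞
19·60 + 31 + 75 = 1246 min
1246 = 0·1440 + 1246; 1246 = 20·60 + 46 → 20:46, same day
→ 2022-09-24 20:46 VTV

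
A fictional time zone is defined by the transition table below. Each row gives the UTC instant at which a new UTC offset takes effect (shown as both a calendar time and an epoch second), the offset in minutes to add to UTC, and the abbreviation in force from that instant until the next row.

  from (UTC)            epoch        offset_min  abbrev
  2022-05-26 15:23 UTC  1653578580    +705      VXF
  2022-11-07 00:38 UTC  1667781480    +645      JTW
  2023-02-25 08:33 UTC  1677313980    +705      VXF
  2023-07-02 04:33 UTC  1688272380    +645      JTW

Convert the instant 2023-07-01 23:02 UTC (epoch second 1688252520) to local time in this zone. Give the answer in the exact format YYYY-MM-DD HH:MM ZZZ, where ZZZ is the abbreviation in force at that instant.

Query: 2023-07-01 23:02 UTC
Rule 3/4 (VXF, +11:45): 2023-02-25 08:33 UTC ≤ query < 2023-07-02 04:33 UTC
23·60 + 2 + 705 = 2087 min
2087 = 1·1440 + 647; 647 = 10·60 + 47 → 10:47, 2023-07-01 + 1 day = 2023-07-02
→ 2023-07-02 10:47 VXF

2023-07-02 10:47 VXF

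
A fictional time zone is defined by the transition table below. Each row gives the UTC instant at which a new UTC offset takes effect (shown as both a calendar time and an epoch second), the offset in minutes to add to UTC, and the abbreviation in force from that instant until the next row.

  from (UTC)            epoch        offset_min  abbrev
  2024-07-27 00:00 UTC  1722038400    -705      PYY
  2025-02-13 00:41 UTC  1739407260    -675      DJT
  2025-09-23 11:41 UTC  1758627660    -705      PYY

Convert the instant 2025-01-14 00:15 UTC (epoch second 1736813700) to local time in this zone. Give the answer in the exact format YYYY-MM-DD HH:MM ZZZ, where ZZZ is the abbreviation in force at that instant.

2025-01-13 12:30 PYY

Query: 2025-01-14 00:15 UTC
Rule 1/3 (PYY, -11:45): 2024-07-27 00:00 UTC ≤ query < 2025-02-13 00:41 UTC
0·60 + 15 - 705 = -690 min
-690 = -1·1440 + 750; 750 = 12·60 + 30 → 12:30, 2025-01-14 - 1 day = 2025-01-13
→ 2025-01-13 12:30 PYY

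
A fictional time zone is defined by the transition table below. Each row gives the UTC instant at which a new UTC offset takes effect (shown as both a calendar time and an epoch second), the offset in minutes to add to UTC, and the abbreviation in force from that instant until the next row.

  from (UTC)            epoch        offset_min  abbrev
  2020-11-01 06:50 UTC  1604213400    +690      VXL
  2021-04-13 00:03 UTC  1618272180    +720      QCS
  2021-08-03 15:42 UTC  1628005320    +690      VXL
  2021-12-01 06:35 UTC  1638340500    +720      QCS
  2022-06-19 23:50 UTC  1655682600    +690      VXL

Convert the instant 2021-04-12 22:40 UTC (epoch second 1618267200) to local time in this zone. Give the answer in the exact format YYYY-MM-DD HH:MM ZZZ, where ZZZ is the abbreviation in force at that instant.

Query: 2021-04-12 22:40 UTC
Rule 1/5 (VXL, +11:30): 2020-11-01 06:50 UTC ≤ query < 2021-04-13 00:03 UTC
22·60 + 40 + 690 = 2050 min
2050 = 1·1440 + 610; 610 = 10·60 + 10 → 10:10, 2021-04-12 + 1 day = 2021-04-13
→ 2021-04-13 10:10 VXL

2021-04-13 10:10 VXL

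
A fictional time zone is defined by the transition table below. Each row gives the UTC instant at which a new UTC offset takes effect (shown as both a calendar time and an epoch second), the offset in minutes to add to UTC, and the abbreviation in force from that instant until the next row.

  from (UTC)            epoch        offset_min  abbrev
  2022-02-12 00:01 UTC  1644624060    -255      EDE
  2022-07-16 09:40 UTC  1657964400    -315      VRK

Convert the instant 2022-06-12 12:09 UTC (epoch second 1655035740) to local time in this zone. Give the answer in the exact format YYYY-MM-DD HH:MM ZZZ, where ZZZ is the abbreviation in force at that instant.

Query: 2022-06-12 12:09 UTC
Rule 1/2 (EDE, -04:15): 2022-02-12 00:01 UTC ≤ query < 2022-07-16 09:40 UTC
12·60 + 9 - 255 = 474 min
474 = 0·1440 + 474; 474 = 7·60 + 54 → 07:54, same day
→ 2022-06-12 07:54 EDE

2022-06-12 07:54 EDE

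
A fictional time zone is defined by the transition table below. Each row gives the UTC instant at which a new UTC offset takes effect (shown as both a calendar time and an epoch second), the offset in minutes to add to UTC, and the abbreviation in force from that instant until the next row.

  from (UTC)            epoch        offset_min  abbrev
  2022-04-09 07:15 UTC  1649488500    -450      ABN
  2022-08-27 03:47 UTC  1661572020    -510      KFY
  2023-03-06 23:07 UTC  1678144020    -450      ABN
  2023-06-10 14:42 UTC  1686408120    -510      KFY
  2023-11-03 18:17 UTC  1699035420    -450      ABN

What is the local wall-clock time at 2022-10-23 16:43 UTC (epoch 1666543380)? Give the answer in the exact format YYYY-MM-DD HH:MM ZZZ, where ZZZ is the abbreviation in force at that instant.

2022-10-23 08:13 KFY

Query: 2022-10-23 16:43 UTC
Rule 2/5 (KFY, -08:30): 2022-08-27 03:47 UTC ≤ query < 2023-03-06 23:07 UTC
16·60 + 43 - 510 = 493 min
493 = 0·1440 + 493; 493 = 8·60 + 13 → 08:13, same day
→ 2022-10-23 08:13 KFY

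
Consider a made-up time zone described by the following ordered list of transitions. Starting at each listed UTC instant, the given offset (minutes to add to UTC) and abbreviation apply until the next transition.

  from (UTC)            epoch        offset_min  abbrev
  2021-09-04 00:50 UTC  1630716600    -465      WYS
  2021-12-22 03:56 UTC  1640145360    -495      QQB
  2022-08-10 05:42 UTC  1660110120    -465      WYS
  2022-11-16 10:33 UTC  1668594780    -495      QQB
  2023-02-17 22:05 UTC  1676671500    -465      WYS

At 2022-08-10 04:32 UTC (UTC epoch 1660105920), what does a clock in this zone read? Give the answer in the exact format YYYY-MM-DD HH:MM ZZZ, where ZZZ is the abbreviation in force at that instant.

2022-08-09 20:17 QQB

Query: 2022-08-10 04:32 UTC
Rule 2/5 (QQB, -08:15): 2021-12-22 03:56 UTC ≤ query < 2022-08-10 05:42 UTC
4·60 + 32 - 495 = -223 min
-223 = -1·1440 + 1217; 1217 = 20·60 + 17 → 20:17, 2022-08-10 - 1 day = 2022-08-09
→ 2022-08-09 20:17 QQB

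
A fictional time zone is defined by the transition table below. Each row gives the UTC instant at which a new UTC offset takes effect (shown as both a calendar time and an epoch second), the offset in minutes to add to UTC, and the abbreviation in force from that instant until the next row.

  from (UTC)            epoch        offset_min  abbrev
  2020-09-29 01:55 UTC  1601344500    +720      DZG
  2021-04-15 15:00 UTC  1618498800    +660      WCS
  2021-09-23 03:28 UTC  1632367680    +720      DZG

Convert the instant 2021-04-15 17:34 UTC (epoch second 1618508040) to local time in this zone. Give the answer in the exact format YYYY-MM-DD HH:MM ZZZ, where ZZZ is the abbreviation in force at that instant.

2021-04-16 04:34 WCS

Query: 2021-04-15 17:34 UTC
Rule 2/3 (WCS, +11:00): 2021-04-15 15:00 UTC ≤ query < 2021-09-23 03:28 UTC
17·60 + 34 + 660 = 1714 min
1714 = 1·1440 + 274; 274 = 4·60 + 34 → 04:34, 2021-04-15 + 1 day = 2021-04-16
→ 2021-04-16 04:34 WCS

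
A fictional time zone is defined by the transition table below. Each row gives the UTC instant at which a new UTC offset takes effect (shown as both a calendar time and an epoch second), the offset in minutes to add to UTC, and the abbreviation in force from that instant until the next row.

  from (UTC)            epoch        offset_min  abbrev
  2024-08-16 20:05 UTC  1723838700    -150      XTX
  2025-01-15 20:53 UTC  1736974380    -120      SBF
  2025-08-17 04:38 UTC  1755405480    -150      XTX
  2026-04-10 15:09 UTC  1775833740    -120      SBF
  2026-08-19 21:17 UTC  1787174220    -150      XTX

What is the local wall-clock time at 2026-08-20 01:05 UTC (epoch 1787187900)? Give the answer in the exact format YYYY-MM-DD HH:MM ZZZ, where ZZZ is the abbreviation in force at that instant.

Query: 2026-08-20 01:05 UTC
Rule 5/5 (XTX, -02:30): 2026-08-19 21:17 UTC ≤ query < +∞
1·60 + 5 - 150 = -85 min
-85 = -1·1440 + 1355; 1355 = 22·60 + 35 → 22:35, 2026-08-20 - 1 day = 2026-08-19
→ 2026-08-19 22:35 XTX

2026-08-19 22:35 XTX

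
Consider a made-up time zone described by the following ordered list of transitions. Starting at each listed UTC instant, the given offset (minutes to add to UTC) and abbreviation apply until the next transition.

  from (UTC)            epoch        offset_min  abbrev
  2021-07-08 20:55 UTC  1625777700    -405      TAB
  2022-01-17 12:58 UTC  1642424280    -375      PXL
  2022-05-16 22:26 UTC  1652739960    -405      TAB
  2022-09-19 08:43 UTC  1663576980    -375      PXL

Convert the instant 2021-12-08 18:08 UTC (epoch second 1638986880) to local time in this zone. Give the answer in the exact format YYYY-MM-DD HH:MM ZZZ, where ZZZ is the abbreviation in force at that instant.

2021-12-08 11:23 TAB

Query: 2021-12-08 18:08 UTC
Rule 1/4 (TAB, -06:45): 2021-07-08 20:55 UTC ≤ query < 2022-01-17 12:58 UTC
18·60 + 8 - 405 = 683 min
683 = 0·1440 + 683; 683 = 11·60 + 23 → 11:23, same day
→ 2021-12-08 11:23 TAB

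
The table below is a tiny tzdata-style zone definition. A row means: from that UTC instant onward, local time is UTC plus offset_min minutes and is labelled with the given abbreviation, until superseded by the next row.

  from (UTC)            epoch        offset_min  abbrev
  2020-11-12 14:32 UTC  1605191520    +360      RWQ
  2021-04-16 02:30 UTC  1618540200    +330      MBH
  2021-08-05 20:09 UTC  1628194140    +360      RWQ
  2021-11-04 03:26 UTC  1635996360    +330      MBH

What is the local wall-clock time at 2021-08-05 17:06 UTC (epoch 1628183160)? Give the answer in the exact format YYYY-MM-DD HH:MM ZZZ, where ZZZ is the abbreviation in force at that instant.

Query: 2021-08-05 17:06 UTC
Rule 2/4 (MBH, +05:30): 2021-04-16 02:30 UTC ≤ query < 2021-08-05 20:09 UTC
17·60 + 6 + 330 = 1356 min
1356 = 0·1440 + 1356; 1356 = 22·60 + 36 → 22:36, same day
→ 2021-08-05 22:36 MBH

2021-08-05 22:36 MBH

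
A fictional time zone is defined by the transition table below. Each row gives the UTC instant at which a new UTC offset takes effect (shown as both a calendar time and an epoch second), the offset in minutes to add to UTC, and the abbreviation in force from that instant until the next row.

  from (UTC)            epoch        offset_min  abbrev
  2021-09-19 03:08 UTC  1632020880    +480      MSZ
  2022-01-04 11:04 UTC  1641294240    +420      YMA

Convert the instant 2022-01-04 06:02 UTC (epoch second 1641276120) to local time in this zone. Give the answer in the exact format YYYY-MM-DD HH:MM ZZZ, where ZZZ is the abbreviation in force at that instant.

Query: 2022-01-04 06:02 UTC
Rule 1/2 (MSZ, +08:00): 2021-09-19 03:08 UTC ≤ query < 2022-01-04 11:04 UTC
6·60 + 2 + 480 = 842 min
842 = 0·1440 + 842; 842 = 14·60 + 2 → 14:02, same day
→ 2022-01-04 14:02 MSZ

2022-01-04 14:02 MSZ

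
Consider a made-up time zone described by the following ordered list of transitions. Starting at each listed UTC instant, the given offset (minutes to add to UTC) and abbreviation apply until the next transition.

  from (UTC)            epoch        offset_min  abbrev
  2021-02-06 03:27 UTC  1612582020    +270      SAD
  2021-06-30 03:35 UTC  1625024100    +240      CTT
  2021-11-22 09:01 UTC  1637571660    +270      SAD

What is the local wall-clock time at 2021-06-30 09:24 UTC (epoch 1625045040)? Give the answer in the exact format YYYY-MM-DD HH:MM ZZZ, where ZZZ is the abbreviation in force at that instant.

2021-06-30 13:24 CTT

Query: 2021-06-30 09:24 UTC
Rule 2/3 (CTT, +04:00): 2021-06-30 03:35 UTC ≤ query < 2021-11-22 09:01 UTC
9·60 + 24 + 240 = 804 min
804 = 0·1440 + 804; 804 = 13·60 + 24 → 13:24, same day
→ 2021-06-30 13:24 CTT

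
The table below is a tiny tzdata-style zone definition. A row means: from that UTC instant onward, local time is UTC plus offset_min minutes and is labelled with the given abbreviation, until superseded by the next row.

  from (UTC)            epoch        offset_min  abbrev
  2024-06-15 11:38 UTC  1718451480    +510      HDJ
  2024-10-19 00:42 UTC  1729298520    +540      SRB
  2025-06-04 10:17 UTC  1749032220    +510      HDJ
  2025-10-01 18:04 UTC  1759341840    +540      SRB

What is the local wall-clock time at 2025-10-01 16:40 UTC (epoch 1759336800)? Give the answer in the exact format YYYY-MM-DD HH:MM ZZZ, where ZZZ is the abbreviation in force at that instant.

2025-10-02 01:10 HDJ

Query: 2025-10-01 16:40 UTC
Rule 3/4 (HDJ, +08:30): 2025-06-04 10:17 UTC ≤ query < 2025-10-01 18:04 UTC
16·60 + 40 + 510 = 1510 min
1510 = 1·1440 + 70; 70 = 1·60 + 10 → 01:10, 2025-10-01 + 1 day = 2025-10-02
→ 2025-10-02 01:10 HDJ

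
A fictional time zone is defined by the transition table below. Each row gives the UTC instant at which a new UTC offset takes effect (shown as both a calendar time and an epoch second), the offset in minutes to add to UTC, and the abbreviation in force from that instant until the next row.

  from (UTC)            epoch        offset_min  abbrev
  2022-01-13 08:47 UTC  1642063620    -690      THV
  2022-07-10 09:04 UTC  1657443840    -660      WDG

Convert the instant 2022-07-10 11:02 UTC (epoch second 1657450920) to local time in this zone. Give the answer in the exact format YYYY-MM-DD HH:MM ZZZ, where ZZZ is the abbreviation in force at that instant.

Query: 2022-07-10 11:02 UTC
Rule 2/2 (WDG, -11:00): 2022-07-10 09:04 UTC ≤ query < +∞
11·60 + 2 - 660 = 2 min
2 = 0·1440 + 2; 2 = 0·60 + 2 → 00:02, same day
→ 2022-07-10 00:02 WDG

2022-07-10 00:02 WDG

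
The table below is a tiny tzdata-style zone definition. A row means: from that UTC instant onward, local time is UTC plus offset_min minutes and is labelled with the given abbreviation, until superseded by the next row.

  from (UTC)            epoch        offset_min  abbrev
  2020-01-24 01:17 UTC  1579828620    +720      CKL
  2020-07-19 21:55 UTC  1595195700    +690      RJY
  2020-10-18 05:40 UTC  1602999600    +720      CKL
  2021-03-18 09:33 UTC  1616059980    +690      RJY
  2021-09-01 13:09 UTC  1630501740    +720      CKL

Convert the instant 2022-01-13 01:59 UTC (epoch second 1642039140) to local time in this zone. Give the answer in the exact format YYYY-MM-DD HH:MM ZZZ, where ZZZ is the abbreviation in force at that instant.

Query: 2022-01-13 01:59 UTC
Rule 5/5 (CKL, +12:00): 2021-09-01 13:09 UTC ≤ query < +∞
1·60 + 59 + 720 = 839 min
839 = 0·1440 + 839; 839 = 13·60 + 59 → 13:59, same day
→ 2022-01-13 13:59 CKL

2022-01-13 13:59 CKL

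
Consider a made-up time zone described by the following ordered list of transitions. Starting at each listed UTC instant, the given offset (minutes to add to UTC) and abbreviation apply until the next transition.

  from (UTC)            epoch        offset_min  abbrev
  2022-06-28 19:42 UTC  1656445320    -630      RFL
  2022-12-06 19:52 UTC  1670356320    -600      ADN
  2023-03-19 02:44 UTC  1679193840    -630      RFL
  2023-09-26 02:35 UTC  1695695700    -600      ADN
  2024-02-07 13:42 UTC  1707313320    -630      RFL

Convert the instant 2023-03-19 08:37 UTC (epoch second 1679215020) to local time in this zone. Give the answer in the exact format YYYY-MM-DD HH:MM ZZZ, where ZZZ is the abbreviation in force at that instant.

Query: 2023-03-19 08:37 UTC
Rule 3/5 (RFL, -10:30): 2023-03-19 02:44 UTC ≤ query < 2023-09-26 02:35 UTC
8·60 + 37 - 630 = -113 min
-113 = -1·1440 + 1327; 1327 = 22·60 + 7 → 22:07, 2023-03-19 - 1 day = 2023-03-18
→ 2023-03-18 22:07 RFL

2023-03-18 22:07 RFL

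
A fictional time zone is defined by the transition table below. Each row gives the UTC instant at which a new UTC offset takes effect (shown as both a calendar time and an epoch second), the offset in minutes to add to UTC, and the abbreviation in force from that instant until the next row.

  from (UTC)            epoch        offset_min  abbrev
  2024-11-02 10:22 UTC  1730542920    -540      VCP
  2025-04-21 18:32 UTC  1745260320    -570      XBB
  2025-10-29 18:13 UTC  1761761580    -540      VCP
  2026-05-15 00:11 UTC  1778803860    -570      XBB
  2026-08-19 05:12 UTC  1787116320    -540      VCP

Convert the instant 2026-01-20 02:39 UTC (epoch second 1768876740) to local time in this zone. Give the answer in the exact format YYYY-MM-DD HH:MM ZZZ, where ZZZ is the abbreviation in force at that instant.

2026-01-19 17:39 VCP

Query: 2026-01-20 02:39 UTC
Rule 3/5 (VCP, -09:00): 2025-10-29 18:13 UTC ≤ query < 2026-05-15 00:11 UTC
2·60 + 39 - 540 = -381 min
-381 = -1·1440 + 1059; 1059 = 17·60 + 39 → 17:39, 2026-01-20 - 1 day = 2026-01-19
→ 2026-01-19 17:39 VCP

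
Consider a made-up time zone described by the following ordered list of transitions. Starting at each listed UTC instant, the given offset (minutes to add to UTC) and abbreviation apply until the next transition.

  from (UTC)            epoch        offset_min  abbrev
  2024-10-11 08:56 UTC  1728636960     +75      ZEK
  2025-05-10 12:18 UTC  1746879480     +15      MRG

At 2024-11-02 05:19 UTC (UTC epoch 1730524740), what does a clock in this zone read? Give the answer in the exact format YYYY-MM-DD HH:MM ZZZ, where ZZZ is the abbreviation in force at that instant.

Query: 2024-11-02 05:19 UTC
Rule 1/2 (ZEK, +01:15): 2024-10-11 08:56 UTC ≤ query < 2025-05-10 12:18 UTC
5·60 + 19 + 75 = 394 min
394 = 0·1440 + 394; 394 = 6·60 + 34 → 06:34, same day
→ 2024-11-02 06:34 ZEK

2024-11-02 06:34 ZEK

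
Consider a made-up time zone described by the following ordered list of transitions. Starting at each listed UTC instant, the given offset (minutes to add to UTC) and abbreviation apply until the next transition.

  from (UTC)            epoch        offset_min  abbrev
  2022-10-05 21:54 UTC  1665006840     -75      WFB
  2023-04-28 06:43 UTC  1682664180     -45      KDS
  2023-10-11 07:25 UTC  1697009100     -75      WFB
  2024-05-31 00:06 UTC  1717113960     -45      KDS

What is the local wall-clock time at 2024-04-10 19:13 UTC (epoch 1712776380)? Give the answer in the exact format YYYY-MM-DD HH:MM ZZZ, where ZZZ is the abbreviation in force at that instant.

Query: 2024-04-10 19:13 UTC
Rule 3/4 (WFB, -01:15): 2023-10-11 07:25 UTC ≤ query < 2024-05-31 00:06 UTC
19·60 + 13 - 75 = 1078 min
1078 = 0·1440 + 1078; 1078 = 17·60 + 58 → 17:58, same day
→ 2024-04-10 17:58 WFB

2024-04-10 17:58 WFB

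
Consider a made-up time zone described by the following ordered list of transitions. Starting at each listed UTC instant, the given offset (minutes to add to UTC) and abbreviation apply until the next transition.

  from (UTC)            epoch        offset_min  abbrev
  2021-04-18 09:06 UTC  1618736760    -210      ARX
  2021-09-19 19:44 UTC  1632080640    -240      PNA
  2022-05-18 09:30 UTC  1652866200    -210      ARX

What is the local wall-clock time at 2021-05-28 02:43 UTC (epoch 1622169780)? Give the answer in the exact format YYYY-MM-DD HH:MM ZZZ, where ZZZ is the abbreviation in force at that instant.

Query: 2021-05-28 02:43 UTC
Rule 1/3 (ARX, -03:30): 2021-04-18 09:06 UTC ≤ query < 2021-09-19 19:44 UTC
2·60 + 43 - 210 = -47 min
-47 = -1·1440 + 1393; 1393 = 23·60 + 13 → 23:13, 2021-05-28 - 1 day = 2021-05-27
→ 2021-05-27 23:13 ARX

2021-05-27 23:13 ARX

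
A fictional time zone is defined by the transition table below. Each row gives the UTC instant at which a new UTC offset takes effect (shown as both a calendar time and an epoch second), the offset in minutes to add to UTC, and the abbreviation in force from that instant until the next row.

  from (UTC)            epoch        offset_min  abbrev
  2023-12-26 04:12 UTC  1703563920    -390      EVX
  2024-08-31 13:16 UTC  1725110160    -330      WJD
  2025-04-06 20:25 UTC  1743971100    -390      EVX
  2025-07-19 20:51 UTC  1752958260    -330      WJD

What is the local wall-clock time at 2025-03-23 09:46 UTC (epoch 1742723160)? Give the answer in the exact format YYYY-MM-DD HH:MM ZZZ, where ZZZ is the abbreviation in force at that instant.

2025-03-23 04:16 WJD

Query: 2025-03-23 09:46 UTC
Rule 2/4 (WJD, -05:30): 2024-08-31 13:16 UTC ≤ query < 2025-04-06 20:25 UTC
9·60 + 46 - 330 = 256 min
256 = 0·1440 + 256; 256 = 4·60 + 16 → 04:16, same day
→ 2025-03-23 04:16 WJD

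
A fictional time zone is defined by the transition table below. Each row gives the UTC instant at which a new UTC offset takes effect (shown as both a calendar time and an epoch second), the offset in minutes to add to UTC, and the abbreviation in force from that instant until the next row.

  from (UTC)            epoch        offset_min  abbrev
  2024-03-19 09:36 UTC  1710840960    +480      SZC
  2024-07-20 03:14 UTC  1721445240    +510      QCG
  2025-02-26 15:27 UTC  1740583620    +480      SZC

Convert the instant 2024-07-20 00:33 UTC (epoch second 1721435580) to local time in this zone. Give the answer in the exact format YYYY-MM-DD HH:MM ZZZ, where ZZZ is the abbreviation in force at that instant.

2024-07-20 08:33 SZC

Query: 2024-07-20 00:33 UTC
Rule 1/3 (SZC, +08:00): 2024-03-19 09:36 UTC ≤ query < 2024-07-20 03:14 UTC
0·60 + 33 + 480 = 513 min
513 = 0·1440 + 513; 513 = 8·60 + 33 → 08:33, same day
→ 2024-07-20 08:33 SZC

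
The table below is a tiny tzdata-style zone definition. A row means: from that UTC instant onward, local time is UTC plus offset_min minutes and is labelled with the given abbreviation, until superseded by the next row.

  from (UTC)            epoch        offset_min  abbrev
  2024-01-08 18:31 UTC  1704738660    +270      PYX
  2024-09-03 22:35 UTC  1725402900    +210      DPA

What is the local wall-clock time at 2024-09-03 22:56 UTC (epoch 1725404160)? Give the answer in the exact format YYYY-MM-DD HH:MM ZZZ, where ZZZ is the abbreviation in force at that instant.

2024-09-04 02:26 DPA

Query: 2024-09-03 22:56 UTC
Rule 2/2 (DPA, +03:30): 2024-09-03 22:35 UTC ≤ query < +∞
22·60 + 56 + 210 = 1586 min
1586 = 1·1440 + 146; 146 = 2·60 + 26 → 02:26, 2024-09-03 + 1 day = 2024-09-04
→ 2024-09-04 02:26 DPA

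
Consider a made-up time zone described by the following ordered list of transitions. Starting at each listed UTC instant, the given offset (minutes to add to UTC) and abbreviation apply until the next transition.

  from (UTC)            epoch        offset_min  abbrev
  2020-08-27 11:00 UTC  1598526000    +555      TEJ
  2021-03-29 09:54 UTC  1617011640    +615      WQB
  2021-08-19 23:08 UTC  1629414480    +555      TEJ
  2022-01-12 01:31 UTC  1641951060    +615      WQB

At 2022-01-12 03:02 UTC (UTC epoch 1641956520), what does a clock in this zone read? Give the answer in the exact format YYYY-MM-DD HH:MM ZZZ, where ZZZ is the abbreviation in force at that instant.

Query: 2022-01-12 03:02 UTC
Rule 4/4 (WQB, +10:15): 2022-01-12 01:31 UTC ≤ query < +∞
3·60 + 2 + 615 = 797 min
797 = 0·1440 + 797; 797 = 13·60 + 17 → 13:17, same day
→ 2022-01-12 13:17 WQB

2022-01-12 13:17 WQB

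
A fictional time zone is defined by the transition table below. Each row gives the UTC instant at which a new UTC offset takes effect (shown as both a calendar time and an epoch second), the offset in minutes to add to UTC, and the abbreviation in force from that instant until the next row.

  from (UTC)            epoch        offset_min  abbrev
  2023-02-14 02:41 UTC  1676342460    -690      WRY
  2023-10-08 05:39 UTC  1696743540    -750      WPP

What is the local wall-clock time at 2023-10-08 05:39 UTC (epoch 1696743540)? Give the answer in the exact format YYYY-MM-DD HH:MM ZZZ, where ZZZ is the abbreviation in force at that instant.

2023-10-07 17:09 WPP

Query: 2023-10-08 05:39 UTC
Rule 2/2 (WPP, -12:30): 2023-10-08 05:39 UTC ≤ query < +∞
5·60 + 39 - 750 = -411 min
-411 = -1·1440 + 1029; 1029 = 17·60 + 9 → 17:09, 2023-10-08 - 1 day = 2023-10-07
→ 2023-10-07 17:09 WPP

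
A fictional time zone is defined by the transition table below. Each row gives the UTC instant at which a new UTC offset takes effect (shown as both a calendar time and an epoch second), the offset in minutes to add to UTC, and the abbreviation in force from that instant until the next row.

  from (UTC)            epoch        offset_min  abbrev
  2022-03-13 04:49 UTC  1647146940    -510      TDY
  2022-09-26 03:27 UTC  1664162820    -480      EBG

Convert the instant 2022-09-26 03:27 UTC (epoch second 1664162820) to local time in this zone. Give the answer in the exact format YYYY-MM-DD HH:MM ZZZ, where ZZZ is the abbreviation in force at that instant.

2022-09-25 19:27 EBG

Query: 2022-09-26 03:27 UTC
Rule 2/2 (EBG, -08:00): 2022-09-26 03:27 UTC ≤ query < +∞
3·60 + 27 - 480 = -273 min
-273 = -1·1440 + 1167; 1167 = 19·60 + 27 → 19:27, 2022-09-26 - 1 day = 2022-09-25
→ 2022-09-25 19:27 EBG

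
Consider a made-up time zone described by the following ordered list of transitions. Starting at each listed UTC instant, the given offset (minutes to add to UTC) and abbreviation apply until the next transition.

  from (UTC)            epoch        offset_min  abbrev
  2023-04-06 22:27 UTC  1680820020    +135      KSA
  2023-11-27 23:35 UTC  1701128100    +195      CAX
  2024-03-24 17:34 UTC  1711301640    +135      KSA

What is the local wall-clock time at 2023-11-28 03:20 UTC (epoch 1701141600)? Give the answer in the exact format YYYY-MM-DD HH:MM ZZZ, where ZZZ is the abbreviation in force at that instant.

Query: 2023-11-28 03:20 UTC
Rule 2/3 (CAX, +03:15): 2023-11-27 23:35 UTC ≤ query < 2024-03-24 17:34 UTC
3·60 + 20 + 195 = 395 min
395 = 0·1440 + 395; 395 = 6·60 + 35 → 06:35, same day
→ 2023-11-28 06:35 CAX

2023-11-28 06:35 CAX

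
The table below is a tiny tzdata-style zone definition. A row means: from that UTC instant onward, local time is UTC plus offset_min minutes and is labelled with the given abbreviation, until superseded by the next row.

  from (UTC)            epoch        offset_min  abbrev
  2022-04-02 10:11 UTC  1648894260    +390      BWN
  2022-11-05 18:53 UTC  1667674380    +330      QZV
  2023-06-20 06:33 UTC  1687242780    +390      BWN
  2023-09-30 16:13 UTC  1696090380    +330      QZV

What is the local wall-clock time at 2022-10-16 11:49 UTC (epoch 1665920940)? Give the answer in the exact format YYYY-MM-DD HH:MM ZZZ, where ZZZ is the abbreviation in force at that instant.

Query: 2022-10-16 11:49 UTC
Rule 1/4 (BWN, +06:30): 2022-04-02 10:11 UTC ≤ query < 2022-11-05 18:53 UTC
11·60 + 49 + 390 = 1099 min
1099 = 0·1440 + 1099; 1099 = 18·60 + 19 → 18:19, same day
→ 2022-10-16 18:19 BWN

2022-10-16 18:19 BWN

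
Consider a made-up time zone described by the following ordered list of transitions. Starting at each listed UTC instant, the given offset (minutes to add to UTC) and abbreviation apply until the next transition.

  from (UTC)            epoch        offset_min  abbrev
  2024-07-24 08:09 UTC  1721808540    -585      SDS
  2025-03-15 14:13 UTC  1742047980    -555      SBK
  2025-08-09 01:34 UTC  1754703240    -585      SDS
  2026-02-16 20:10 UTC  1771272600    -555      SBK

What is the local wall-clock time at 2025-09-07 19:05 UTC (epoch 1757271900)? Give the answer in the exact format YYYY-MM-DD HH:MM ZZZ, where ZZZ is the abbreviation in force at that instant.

Query: 2025-09-07 19:05 UTC
Rule 3/4 (SDS, -09:45): 2025-08-09 01:34 UTC ≤ query < 2026-02-16 20:10 UTC
19·60 + 5 - 585 = 560 min
560 = 0·1440 + 560; 560 = 9·60 + 20 → 09:20, same day
→ 2025-09-07 09:20 SDS

2025-09-07 09:20 SDS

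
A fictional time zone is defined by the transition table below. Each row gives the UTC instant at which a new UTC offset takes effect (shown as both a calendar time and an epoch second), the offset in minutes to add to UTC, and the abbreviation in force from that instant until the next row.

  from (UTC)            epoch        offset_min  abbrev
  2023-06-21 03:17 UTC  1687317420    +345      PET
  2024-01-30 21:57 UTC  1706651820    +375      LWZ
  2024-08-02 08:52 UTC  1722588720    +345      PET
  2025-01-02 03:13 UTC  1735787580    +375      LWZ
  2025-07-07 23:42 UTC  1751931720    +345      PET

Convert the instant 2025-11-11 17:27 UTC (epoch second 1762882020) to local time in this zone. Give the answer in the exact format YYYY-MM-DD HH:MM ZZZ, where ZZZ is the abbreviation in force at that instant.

Query: 2025-11-11 17:27 UTC
Rule 5/5 (PET, +05:45): 2025-07-07 23:42 UTC ≤ query < +∞
17·60 + 27 + 345 = 1392 min
1392 = 0·1440 + 1392; 1392 = 23·60 + 12 → 23:12, same day
→ 2025-11-11 23:12 PET

2025-11-11 23:12 PET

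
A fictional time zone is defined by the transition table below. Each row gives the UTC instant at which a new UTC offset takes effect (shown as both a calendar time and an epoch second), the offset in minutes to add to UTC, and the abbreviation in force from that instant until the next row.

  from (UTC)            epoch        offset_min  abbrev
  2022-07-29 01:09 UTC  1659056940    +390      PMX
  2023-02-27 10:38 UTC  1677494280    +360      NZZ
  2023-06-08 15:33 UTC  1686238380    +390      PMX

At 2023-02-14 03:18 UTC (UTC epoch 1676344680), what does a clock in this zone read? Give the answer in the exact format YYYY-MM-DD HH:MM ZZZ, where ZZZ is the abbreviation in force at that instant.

Query: 2023-02-14 03:18 UTC
Rule 1/3 (PMX, +06:30): 2022-07-29 01:09 UTC ≤ query < 2023-02-27 10:38 UTC
3·60 + 18 + 390 = 588 min
588 = 0·1440 + 588; 588 = 9·60 + 48 → 09:48, same day
→ 2023-02-14 09:48 PMX

2023-02-14 09:48 PMX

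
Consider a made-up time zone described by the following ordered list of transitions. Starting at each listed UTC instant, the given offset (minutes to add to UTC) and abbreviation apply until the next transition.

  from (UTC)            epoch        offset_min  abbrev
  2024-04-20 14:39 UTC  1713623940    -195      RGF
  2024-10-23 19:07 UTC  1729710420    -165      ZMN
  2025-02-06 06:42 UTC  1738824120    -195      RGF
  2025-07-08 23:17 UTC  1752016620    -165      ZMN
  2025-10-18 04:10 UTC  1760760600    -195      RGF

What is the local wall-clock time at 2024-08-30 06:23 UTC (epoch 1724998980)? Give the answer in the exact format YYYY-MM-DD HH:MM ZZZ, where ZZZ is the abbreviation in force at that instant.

2024-08-30 03:08 RGF

Query: 2024-08-30 06:23 UTC
Rule 1/5 (RGF, -03:15): 2024-04-20 14:39 UTC ≤ query < 2024-10-23 19:07 UTC
6·60 + 23 - 195 = 188 min
188 = 0·1440 + 188; 188 = 3·60 + 8 → 03:08, same day
→ 2024-08-30 03:08 RGF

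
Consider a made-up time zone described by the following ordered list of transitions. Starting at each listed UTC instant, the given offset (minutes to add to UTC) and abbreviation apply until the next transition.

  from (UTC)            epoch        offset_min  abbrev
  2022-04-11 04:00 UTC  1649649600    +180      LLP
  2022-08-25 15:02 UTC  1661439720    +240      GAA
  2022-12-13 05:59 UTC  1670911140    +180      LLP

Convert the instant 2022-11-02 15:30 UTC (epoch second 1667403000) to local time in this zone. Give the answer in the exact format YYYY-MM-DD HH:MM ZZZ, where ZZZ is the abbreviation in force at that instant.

Query: 2022-11-02 15:30 UTC
Rule 2/3 (GAA, +04:00): 2022-08-25 15:02 UTC ≤ query < 2022-12-13 05:59 UTC
15·60 + 30 + 240 = 1170 min
1170 = 0·1440 + 1170; 1170 = 19·60 + 30 → 19:30, same day
→ 2022-11-02 19:30 GAA

2022-11-02 19:30 GAA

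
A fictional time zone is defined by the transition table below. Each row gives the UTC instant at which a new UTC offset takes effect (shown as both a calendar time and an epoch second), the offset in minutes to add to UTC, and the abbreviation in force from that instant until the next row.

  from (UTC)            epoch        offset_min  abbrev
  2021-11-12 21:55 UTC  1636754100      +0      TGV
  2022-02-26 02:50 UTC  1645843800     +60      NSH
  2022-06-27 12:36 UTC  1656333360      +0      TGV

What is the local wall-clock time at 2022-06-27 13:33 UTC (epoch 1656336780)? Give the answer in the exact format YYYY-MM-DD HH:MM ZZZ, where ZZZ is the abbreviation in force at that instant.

Query: 2022-06-27 13:33 UTC
Rule 3/3 (TGV, +00:00): 2022-06-27 12:36 UTC ≤ query < +∞
13·60 + 33 + 0 = 813 min
813 = 0·1440 + 813; 813 = 13·60 + 33 → 13:33, same day
→ 2022-06-27 13:33 TGV

2022-06-27 13:33 TGV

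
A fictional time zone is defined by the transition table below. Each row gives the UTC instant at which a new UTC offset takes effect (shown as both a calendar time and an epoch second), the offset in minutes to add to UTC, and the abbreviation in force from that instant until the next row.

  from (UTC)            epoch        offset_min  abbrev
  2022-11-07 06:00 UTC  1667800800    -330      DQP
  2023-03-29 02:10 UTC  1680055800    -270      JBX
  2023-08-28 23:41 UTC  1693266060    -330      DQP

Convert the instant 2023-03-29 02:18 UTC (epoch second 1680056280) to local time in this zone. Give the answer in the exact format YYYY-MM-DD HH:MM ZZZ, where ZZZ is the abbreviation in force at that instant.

Query: 2023-03-29 02:18 UTC
Rule 2/3 (JBX, -04:30): 2023-03-29 02:10 UTC ≤ query < 2023-08-28 23:41 UTC
2·60 + 18 - 270 = -132 min
-132 = -1·1440 + 1308; 1308 = 21·60 + 48 → 21:48, 2023-03-29 - 1 day = 2023-03-28
→ 2023-03-28 21:48 JBX

2023-03-28 21:48 JBX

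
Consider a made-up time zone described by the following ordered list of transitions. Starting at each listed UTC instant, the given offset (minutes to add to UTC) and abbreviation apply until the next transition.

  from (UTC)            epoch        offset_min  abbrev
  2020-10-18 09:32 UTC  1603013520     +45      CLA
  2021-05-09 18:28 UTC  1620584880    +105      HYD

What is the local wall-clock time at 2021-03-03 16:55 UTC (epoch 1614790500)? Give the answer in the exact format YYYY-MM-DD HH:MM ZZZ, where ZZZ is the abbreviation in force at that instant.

2021-03-03 17:40 CLA

Query: 2021-03-03 16:55 UTC
Rule 1/2 (CLA, +00:45): 2020-10-18 09:32 UTC ≤ query < 2021-05-09 18:28 UTC
16·60 + 55 + 45 = 1060 min
1060 = 0·1440 + 1060; 1060 = 17·60 + 40 → 17:40, same day
→ 2021-03-03 17:40 CLA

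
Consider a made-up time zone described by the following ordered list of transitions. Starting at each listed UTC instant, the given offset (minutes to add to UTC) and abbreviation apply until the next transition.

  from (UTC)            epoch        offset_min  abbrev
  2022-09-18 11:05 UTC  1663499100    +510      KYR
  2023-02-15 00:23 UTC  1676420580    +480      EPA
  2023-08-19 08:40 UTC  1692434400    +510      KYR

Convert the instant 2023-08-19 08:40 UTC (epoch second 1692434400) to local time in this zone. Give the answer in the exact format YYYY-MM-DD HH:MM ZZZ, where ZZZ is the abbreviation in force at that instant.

2023-08-19 17:10 KYR

Query: 2023-08-19 08:40 UTC
Rule 3/3 (KYR, +08:30): 2023-08-19 08:40 UTC ≤ query < +∞
8·60 + 40 + 510 = 1030 min
1030 = 0·1440 + 1030; 1030 = 17·60 + 10 → 17:10, same day
→ 2023-08-19 17:10 KYR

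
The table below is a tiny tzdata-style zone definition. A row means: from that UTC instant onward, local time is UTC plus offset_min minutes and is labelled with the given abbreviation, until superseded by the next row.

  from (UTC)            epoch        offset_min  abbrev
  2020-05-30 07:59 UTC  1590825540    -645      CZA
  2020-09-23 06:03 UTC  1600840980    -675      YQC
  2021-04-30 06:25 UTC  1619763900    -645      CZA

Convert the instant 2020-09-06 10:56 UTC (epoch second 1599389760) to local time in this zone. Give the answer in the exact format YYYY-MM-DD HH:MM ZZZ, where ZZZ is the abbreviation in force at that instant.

Query: 2020-09-06 10:56 UTC
Rule 1/3 (CZA, -10:45): 2020-05-30 07:59 UTC ≤ query < 2020-09-23 06:03 UTC
10·60 + 56 - 645 = 11 min
11 = 0·1440 + 11; 11 = 0·60 + 11 → 00:11, same day
→ 2020-09-06 00:11 CZA

2020-09-06 00:11 CZA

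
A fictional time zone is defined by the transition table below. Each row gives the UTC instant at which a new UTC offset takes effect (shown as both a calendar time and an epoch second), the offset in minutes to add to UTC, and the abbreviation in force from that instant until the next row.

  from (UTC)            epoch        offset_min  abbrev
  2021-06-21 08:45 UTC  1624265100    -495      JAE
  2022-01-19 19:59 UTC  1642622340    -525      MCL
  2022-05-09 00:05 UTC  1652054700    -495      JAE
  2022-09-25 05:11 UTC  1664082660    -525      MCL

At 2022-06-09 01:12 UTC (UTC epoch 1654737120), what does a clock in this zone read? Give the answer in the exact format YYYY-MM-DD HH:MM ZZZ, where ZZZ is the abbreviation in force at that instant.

Query: 2022-06-09 01:12 UTC
Rule 3/4 (JAE, -08:15): 2022-05-09 00:05 UTC ≤ query < 2022-09-25 05:11 UTC
1·60 + 12 - 495 = -423 min
-423 = -1·1440 + 1017; 1017 = 16·60 + 57 → 16:57, 2022-06-09 - 1 day = 2022-06-08
→ 2022-06-08 16:57 JAE

2022-06-08 16:57 JAE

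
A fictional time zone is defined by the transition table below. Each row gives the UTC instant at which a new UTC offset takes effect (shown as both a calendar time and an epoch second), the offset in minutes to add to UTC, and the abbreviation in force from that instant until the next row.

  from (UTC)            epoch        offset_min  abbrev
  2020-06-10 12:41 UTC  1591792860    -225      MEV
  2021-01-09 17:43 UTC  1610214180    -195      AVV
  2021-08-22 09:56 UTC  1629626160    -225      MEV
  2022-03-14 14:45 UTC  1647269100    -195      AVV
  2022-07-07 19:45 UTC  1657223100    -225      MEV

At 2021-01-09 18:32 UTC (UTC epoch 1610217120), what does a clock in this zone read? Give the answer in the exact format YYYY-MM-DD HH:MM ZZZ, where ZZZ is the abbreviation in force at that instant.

Query: 2021-01-09 18:32 UTC
Rule 2/5 (AVV, -03:15): 2021-01-09 17:43 UTC ≤ query < 2021-08-22 09:56 UTC
18·60 + 32 - 195 = 917 min
917 = 0·1440 + 917; 917 = 15·60 + 17 → 15:17, same day
→ 2021-01-09 15:17 AVV

2021-01-09 15:17 AVV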